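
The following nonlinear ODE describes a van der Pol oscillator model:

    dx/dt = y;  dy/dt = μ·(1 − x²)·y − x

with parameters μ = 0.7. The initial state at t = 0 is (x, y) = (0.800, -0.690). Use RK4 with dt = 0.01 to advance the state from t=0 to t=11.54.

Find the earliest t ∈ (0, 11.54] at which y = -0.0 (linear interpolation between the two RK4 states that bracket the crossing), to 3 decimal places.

t=0.000: state=(0.800, -0.690)
step 1 (dt=0.01): k1=(-0.690, -0.974), k2=(-0.695, -0.974), k3=(-0.695, -0.974), k4=(-0.700, -0.975); state += dt/6·(k1+2k2+2k3+k4)
t=0.010: state=(0.793, -0.700)
t=0.020: state=(0.786, -0.709)
t=0.030: state=(0.779, -0.719)
continuing one RK4 step at a time; state shown every 50 steps (Δt=0.5):
t=0.500: state=(0.330, -1.201)
t=1.000: state=(-0.400, -1.681)
t=1.500: state=(-1.229, -1.431)
t=2.000: state=(-1.676, -0.329)
t=2.170: state=(-1.703, -0.006)
next step: t=2.180: state=(-1.703, 0.011) — y has crossed -0.0
linear interpolation between t=2.170 (-0.00554) and t=2.180 (0.01145) → t≈2.173

t = 2.173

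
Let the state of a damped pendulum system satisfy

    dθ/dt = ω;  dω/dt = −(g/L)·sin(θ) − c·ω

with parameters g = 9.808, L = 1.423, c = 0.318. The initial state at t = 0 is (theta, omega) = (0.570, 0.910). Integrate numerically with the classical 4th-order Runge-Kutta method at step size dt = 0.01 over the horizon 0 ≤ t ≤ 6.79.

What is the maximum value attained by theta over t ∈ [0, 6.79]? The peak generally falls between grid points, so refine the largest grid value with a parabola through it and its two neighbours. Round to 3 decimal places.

t=0.000: state=(0.570, 0.910)
step 1 (dt=0.01): k1=(0.910, -4.009), k2=(0.890, -4.029), k3=(0.890, -4.028), k4=(0.870, -4.047); state += dt/6·(k1+2k2+2k3+k4)
t=0.010: state=(0.579, 0.870)
t=0.020: state=(0.587, 0.829)
t=0.030: state=(0.595, 0.788)
continuing one RK4 step at a time; state shown every 25 steps (Δt=0.25):
t=0.250: state=(0.666, -0.149)
t=0.500: state=(0.506, -1.079)
t=0.750: state=(0.165, -1.551)
t=1.000: state=(-0.215, -1.382)
t=1.250: state=(-0.481, -0.687)
t=1.500: state=(-0.542, 0.203)
t=1.750: state=(-0.391, 0.954)
t=2.000: state=(-0.100, 1.291)
t=2.250: state=(0.209, 1.092)
t=2.500: state=(0.411, 0.482)
t=2.750: state=(0.439, -0.262)
t=3.000: state=(0.294, -0.852)
t=3.250: state=(0.044, -1.069)
t=3.500: state=(-0.204, -0.845)
t=3.750: state=(-0.352, -0.308)
t=4.000: state=(-0.351, 0.306)
t=4.250: state=(-0.213, 0.757)
t=4.500: state=(-0.001, 0.877)
t=4.750: state=(0.195, 0.639)
t=5.000: state=(0.299, 0.168)
t=5.250: state=(0.277, -0.332)
t=5.500: state=(0.147, -0.665)
t=5.750: state=(-0.031, -0.709)
t=6.000: state=(-0.183, -0.468)
t=6.250: state=(-0.251, -0.061)
t=6.500: state=(-0.214, 0.339)
t=6.750: state=(-0.095, 0.575)
t=6.790: state=(-0.072, 0.591)
largest grid value and its neighbours: theta(0.200)=0.66826, theta(0.210)=0.66868, theta(0.220)=0.66867
parabola through these three points peaks at t≈0.215 with theta≈0.66873

max theta = 0.669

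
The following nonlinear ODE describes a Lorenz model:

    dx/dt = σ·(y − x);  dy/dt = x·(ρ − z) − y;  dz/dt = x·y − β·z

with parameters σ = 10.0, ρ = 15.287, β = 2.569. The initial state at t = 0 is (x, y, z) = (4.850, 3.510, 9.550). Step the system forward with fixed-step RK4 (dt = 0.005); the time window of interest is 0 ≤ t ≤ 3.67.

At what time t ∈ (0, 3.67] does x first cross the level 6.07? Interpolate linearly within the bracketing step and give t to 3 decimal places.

t = 0.186

t=0.000: state=(4.850, 3.510, 9.550)
step 1 (dt=0.005): k1=(-13.400, 24.314, -7.510), k2=(-12.457, 24.152, -7.287), k3=(-12.485, 24.163, -7.282), k4=(-11.568, 24.010, -7.058); state += dt/6·(k1+2k2+2k3+k4)
t=0.005: state=(4.788, 3.631, 9.514)
t=0.010: state=(4.734, 3.750, 9.479)
t=0.015: state=(4.689, 3.868, 9.448)
t=0.185: state=(6.051, 7.782, 10.346)
next step: t=0.190: state=(6.138, 7.892, 10.451) — x has crossed 6.07
linear interpolation between t=0.185 (6.05066) and t=0.190 (6.13782) → t≈0.186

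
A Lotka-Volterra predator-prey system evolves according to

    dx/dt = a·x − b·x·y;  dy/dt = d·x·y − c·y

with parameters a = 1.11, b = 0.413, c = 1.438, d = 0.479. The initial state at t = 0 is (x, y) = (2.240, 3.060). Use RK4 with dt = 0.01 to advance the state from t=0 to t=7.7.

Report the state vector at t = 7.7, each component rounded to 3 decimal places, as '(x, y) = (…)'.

t=0.000: state=(2.240, 3.060)
step 1 (dt=0.01): k1=(-0.344, -1.117), k2=(-0.339, -1.118), k3=(-0.339, -1.117), k4=(-0.334, -1.118); state += dt/6·(k1+2k2+2k3+k4)
t=0.010: state=(2.237, 3.049)
t=0.020: state=(2.233, 3.038)
t=0.030: state=(2.230, 3.026)
continuing one RK4 step at a time; state shown every 25 steps (Δt=0.25):
t=0.250: state=(2.187, 2.782)
t=0.500: state=(2.195, 2.523)
t=0.750: state=(2.260, 2.299)
t=1.000: state=(2.375, 2.117)
t=1.250: state=(2.538, 1.982)
t=1.500: state=(2.743, 1.897)
t=1.750: state=(2.983, 1.865)
t=2.000: state=(3.245, 1.890)
t=2.250: state=(3.509, 1.977)
t=2.500: state=(3.749, 2.132)
t=2.750: state=(3.926, 2.358)
t=3.000: state=(4.003, 2.650)
t=3.250: state=(3.951, 2.982)
t=3.500: state=(3.768, 3.308)
t=3.750: state=(3.484, 3.568)
t=4.000: state=(3.155, 3.707)
t=4.250: state=(2.837, 3.703)
t=4.500: state=(2.570, 3.570)
t=4.750: state=(2.372, 3.348)
t=5.000: state=(2.246, 3.079)
t=5.250: state=(2.188, 2.801)
t=5.500: state=(2.193, 2.540)
t=5.750: state=(2.254, 2.312)
t=6.000: state=(2.366, 2.127)
t=6.250: state=(2.526, 1.989)
t=6.500: state=(2.728, 1.901)
t=6.750: state=(2.966, 1.866)
t=7.000: state=(3.227, 1.887)
t=7.250: state=(3.492, 1.969)
t=7.500: state=(3.734, 2.119)
t=7.700: state=(3.887, 2.291)

(x, y) = (3.887, 2.291)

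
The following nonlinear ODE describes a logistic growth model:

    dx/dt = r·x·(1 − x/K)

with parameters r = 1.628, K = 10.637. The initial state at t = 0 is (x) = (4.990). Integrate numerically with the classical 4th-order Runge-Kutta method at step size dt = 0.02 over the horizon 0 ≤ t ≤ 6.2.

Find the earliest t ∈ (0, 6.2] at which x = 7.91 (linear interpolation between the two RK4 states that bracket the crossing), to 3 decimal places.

t = 0.730

t=0.000: state=(4.990)
step 1 (dt=0.02): k1=(4.313), k2=(4.317), k3=(4.317), k4=(4.320); state += dt/6·(k1+2k2+2k3+k4)
t=0.020: state=(5.076)
t=0.040: state=(5.163)
t=0.060: state=(5.249)
continuing one RK4 step at a time; state shown every 25 steps (Δt=0.5):
t=0.500: state=(7.085)
t=0.720: state=(7.876)
next step: t=0.740: state=(7.943) — x has crossed 7.91
linear interpolation between t=0.720 (7.87650) and t=0.740 (7.94253) → t≈0.730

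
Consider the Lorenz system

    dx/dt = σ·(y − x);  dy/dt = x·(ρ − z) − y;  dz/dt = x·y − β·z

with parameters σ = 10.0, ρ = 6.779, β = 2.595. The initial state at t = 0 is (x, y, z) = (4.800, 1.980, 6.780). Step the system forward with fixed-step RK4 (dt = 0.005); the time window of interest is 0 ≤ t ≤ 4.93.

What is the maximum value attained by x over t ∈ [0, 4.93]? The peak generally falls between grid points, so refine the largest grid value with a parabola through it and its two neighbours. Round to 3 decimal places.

max x = 4.839

t=0.000: state=(4.800, 1.980, 6.780)
step 1 (dt=0.005): k1=(-28.200, -1.985, -8.090), k2=(-27.545, -1.884, -8.201), k3=(-27.558, -1.883, -8.196), k4=(-26.916, -1.784, -8.300); state += dt/6·(k1+2k2+2k3+k4)
t=0.005: state=(4.662, 1.971, 6.739)
t=0.010: state=(4.531, 1.962, 6.697)
t=0.015: state=(4.405, 1.955, 6.654)
continuing one RK4 step at a time; state shown every 40 steps (Δt=0.2):
t=0.200: state=(2.375, 2.093, 4.984)
t=0.400: state=(2.478, 2.759, 3.850)
t=0.600: state=(3.319, 3.848, 3.804)
t=0.800: state=(4.394, 4.859, 4.994)
t=1.000: state=(4.828, 4.748, 6.595)
t=1.200: state=(4.215, 3.784, 6.939)
t=1.400: state=(3.479, 3.227, 6.156)
t=1.600: state=(3.263, 3.289, 5.329)
t=1.800: state=(3.511, 3.710, 5.013)
t=2.000: state=(3.950, 4.159, 5.306)
t=2.200: state=(4.227, 4.274, 5.901)
t=2.400: state=(4.132, 4.007, 6.234)
t=2.600: state=(3.842, 3.705, 6.087)
t=2.800: state=(3.659, 3.621, 5.738)
t=3.000: state=(3.687, 3.745, 5.513)
t=3.200: state=(3.846, 3.933, 5.545)
t=3.400: state=(3.985, 4.027, 5.750)
t=3.600: state=(3.998, 3.971, 5.925)
t=3.800: state=(3.905, 3.849, 5.934)
t=4.000: state=(3.812, 3.780, 5.817)
t=4.200: state=(3.791, 3.801, 5.702)
t=4.400: state=(3.839, 3.871, 5.677)
t=4.600: state=(3.900, 3.924, 5.738)
t=4.800: state=(3.924, 3.922, 5.815)
t=4.930: state=(3.912, 3.897, 5.841)
largest grid value and its neighbours: x(0.970)=4.83846, x(0.975)=4.83872, x(0.980)=4.83819
parabola through these three points peaks at t≈0.974 with x≈4.83873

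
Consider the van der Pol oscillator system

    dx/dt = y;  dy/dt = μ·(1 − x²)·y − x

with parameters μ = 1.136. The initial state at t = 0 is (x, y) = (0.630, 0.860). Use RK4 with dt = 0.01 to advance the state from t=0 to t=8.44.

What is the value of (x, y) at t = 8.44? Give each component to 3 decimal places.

(x, y) = (1.039, -1.074)

t=0.000: state=(0.630, 0.860)
step 1 (dt=0.01): k1=(0.860, -0.041), k2=(0.860, -0.051), k3=(0.860, -0.051), k4=(0.859, -0.060); state += dt/6·(k1+2k2+2k3+k4)
t=0.010: state=(0.639, 0.859)
t=0.020: state=(0.647, 0.859)
t=0.030: state=(0.656, 0.858)
continuing one RK4 step at a time; state shown every 50 steps (Δt=0.5):
t=0.500: state=(1.011, 0.580)
t=1.000: state=(1.158, -0.004)
t=1.500: state=(1.020, -0.530)
t=2.000: state=(0.622, -1.094)
t=2.500: state=(-0.135, -2.002)
t=3.000: state=(-1.283, -2.158)
t=3.500: state=(-1.882, -0.284)
t=4.000: state=(-1.802, 0.436)
t=4.500: state=(-1.515, 0.697)
t=5.000: state=(-1.095, 1.014)
t=5.500: state=(-0.443, 1.689)
t=6.000: state=(0.687, 2.780)
t=6.500: state=(1.831, 1.213)
t=7.000: state=(1.987, -0.242)
t=7.500: state=(1.771, -0.564)
t=8.000: state=(1.439, -0.773)
t=8.440: state=(1.039, -1.074)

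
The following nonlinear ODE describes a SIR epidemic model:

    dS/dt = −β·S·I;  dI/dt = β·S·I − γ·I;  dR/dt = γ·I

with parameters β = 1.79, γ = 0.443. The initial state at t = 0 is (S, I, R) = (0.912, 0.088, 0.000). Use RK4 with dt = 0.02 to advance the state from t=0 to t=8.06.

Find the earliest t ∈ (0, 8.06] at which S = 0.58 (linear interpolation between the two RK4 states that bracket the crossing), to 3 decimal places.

t = 1.346

t=0.000: state=(0.912, 0.088, 0.000)
step 1 (dt=0.02): k1=(-0.144, 0.105, 0.039), k2=(-0.145, 0.106, 0.039), k3=(-0.145, 0.106, 0.039), k4=(-0.147, 0.107, 0.040); state += dt/6·(k1+2k2+2k3+k4)
t=0.020: state=(0.909, 0.090, 0.001)
t=0.040: state=(0.906, 0.092, 0.002)
t=0.060: state=(0.903, 0.094, 0.002)
continuing one RK4 step at a time; state shown every 25 steps (Δt=0.5):
t=0.500: state=(0.820, 0.154, 0.026)
t=1.000: state=(0.688, 0.242, 0.070)
t=1.340: state=(0.582, 0.307, 0.111)
next step: t=1.360: state=(0.576, 0.311, 0.114) — S has crossed 0.58
linear interpolation between t=1.340 (0.58198) and t=1.360 (0.57558) → t≈1.346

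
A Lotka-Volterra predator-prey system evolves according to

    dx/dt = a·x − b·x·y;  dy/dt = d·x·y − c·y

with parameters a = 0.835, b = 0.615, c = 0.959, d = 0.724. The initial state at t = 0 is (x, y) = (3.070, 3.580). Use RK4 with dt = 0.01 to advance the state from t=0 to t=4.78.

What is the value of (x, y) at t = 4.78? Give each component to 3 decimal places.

(x, y) = (0.597, 0.234)

t=0.000: state=(3.070, 3.580)
step 1 (dt=0.01): k1=(-4.196, 4.524), k2=(-4.210, 4.498), k3=(-4.209, 4.497), k4=(-4.222, 4.470); state += dt/6·(k1+2k2+2k3+k4)
t=0.010: state=(3.028, 3.625)
t=0.020: state=(2.986, 3.669)
t=0.030: state=(2.943, 3.713)
continuing one RK4 step at a time; state shown every 20 steps (Δt=0.2):
t=0.200: state=(2.222, 4.333)
t=0.400: state=(1.502, 4.673)
t=0.600: state=(1.000, 4.611)
t=0.800: state=(0.682, 4.291)
t=1.000: state=(0.488, 3.851)
t=1.200: state=(0.370, 3.380)
t=1.400: state=(0.297, 2.927)
t=1.600: state=(0.251, 2.513)
t=1.800: state=(0.223, 2.147)
t=2.000: state=(0.206, 1.828)
t=2.200: state=(0.198, 1.553)
t=2.400: state=(0.196, 1.319)
t=2.600: state=(0.200, 1.121)
t=2.800: state=(0.208, 0.953)
t=3.000: state=(0.220, 0.811)
t=3.200: state=(0.237, 0.692)
t=3.400: state=(0.259, 0.592)
t=3.600: state=(0.286, 0.509)
t=3.800: state=(0.319, 0.439)
t=4.000: state=(0.359, 0.380)
t=4.200: state=(0.406, 0.332)
t=4.400: state=(0.462, 0.292)
t=4.600: state=(0.528, 0.258)
t=4.780: state=(0.597, 0.234)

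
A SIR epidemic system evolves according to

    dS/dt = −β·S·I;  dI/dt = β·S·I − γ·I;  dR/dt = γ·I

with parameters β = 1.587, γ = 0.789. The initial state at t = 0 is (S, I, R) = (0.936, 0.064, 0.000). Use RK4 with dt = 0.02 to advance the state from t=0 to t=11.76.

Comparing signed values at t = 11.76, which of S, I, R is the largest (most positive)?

largest component: R

t=0.000: state=(0.936, 0.064, 0.000)
step 1 (dt=0.02): k1=(-0.095, 0.045, 0.050), k2=(-0.096, 0.045, 0.051), k3=(-0.096, 0.045, 0.051), k4=(-0.096, 0.045, 0.051); state += dt/6·(k1+2k2+2k3+k4)
t=0.020: state=(0.934, 0.065, 0.001)
t=0.040: state=(0.932, 0.066, 0.002)
t=0.060: state=(0.930, 0.067, 0.003)
continuing one RK4 step at a time; state shown every 25 steps (Δt=0.5):
t=0.500: state=(0.881, 0.089, 0.030)
t=1.000: state=(0.812, 0.117, 0.071)
t=1.500: state=(0.732, 0.146, 0.123)
t=2.000: state=(0.645, 0.170, 0.185)
t=2.500: state=(0.560, 0.185, 0.255)
t=3.000: state=(0.483, 0.188, 0.329)
t=3.500: state=(0.417, 0.181, 0.402)
t=4.000: state=(0.363, 0.166, 0.471)
t=4.500: state=(0.321, 0.147, 0.533)
t=5.000: state=(0.288, 0.126, 0.587)
t=5.500: state=(0.262, 0.105, 0.632)
t=6.000: state=(0.243, 0.087, 0.670)
t=6.500: state=(0.229, 0.071, 0.701)
t=7.000: state=(0.217, 0.057, 0.726)
t=7.500: state=(0.209, 0.045, 0.746)
t=8.000: state=(0.202, 0.036, 0.762)
t=8.500: state=(0.197, 0.028, 0.775)
t=9.000: state=(0.193, 0.022, 0.784)
t=9.500: state=(0.190, 0.018, 0.792)
t=10.000: state=(0.188, 0.014, 0.798)
t=10.500: state=(0.186, 0.011, 0.803)
t=11.000: state=(0.185, 0.008, 0.807)
t=11.500: state=(0.184, 0.007, 0.810)
t=11.760: state=(0.183, 0.006, 0.811)
compare at T: S=0.183, I=0.006, R=0.811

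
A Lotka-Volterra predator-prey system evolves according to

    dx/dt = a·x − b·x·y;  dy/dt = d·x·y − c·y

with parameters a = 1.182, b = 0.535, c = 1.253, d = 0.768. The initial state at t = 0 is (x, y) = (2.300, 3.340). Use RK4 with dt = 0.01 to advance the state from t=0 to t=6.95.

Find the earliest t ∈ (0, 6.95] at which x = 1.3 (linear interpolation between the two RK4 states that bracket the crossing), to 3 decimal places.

t=0.000: state=(2.300, 3.340)
step 1 (dt=0.01): k1=(-1.391, 1.715), k2=(-1.398, 1.701), k3=(-1.397, 1.701), k4=(-1.404, 1.687); state += dt/6·(k1+2k2+2k3+k4)
t=0.010: state=(2.286, 3.357)
t=0.020: state=(2.272, 3.374)
t=0.030: state=(2.258, 3.390)
continuing one RK4 step at a time; state shown every 25 steps (Δt=0.25):
t=0.250: state=(1.930, 3.666)
t=0.500: state=(1.575, 3.749)
t=0.740: state=(1.301, 3.614)
next step: t=0.750: state=(1.291, 3.604) — x has crossed 1.3
linear interpolation between t=0.740 (1.30108) and t=0.750 (1.29137) → t≈0.741

t = 0.741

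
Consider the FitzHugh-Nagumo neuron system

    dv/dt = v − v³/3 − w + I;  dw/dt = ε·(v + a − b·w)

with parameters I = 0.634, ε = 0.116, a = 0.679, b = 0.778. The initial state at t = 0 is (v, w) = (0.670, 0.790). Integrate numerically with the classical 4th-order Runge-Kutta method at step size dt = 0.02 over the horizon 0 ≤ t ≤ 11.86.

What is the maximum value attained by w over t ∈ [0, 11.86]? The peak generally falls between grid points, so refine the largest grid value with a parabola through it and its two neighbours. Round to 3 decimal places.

t=0.000: state=(0.670, 0.790)
step 1 (dt=0.02): k1=(0.414, 0.085), k2=(0.415, 0.086), k3=(0.415, 0.086), k4=(0.417, 0.086); state += dt/6·(k1+2k2+2k3+k4)
t=0.020: state=(0.678, 0.792)
t=0.040: state=(0.687, 0.793)
t=0.060: state=(0.695, 0.795)
continuing one RK4 step at a time; state shown every 25 steps (Δt=0.5):
t=0.500: state=(0.889, 0.838)
t=1.000: state=(1.105, 0.896)
t=1.500: state=(1.270, 0.963)
t=2.000: state=(1.363, 1.034)
t=2.500: state=(1.396, 1.105)
t=3.000: state=(1.388, 1.174)
t=3.500: state=(1.356, 1.239)
t=4.000: state=(1.310, 1.298)
t=4.500: state=(1.254, 1.352)
t=5.000: state=(1.189, 1.400)
t=5.500: state=(1.116, 1.442)
t=6.000: state=(1.033, 1.478)
t=6.500: state=(0.936, 1.507)
t=7.000: state=(0.819, 1.529)
t=7.500: state=(0.672, 1.543)
t=8.000: state=(0.472, 1.546)
t=8.500: state=(0.178, 1.535)
t=9.000: state=(-0.282, 1.504)
t=9.500: state=(-0.957, 1.441)
t=10.000: state=(-1.598, 1.342)
t=10.500: state=(-1.880, 1.221)
t=11.000: state=(-1.929, 1.097)
t=11.500: state=(-1.909, 0.979)
t=11.860: state=(-1.883, 0.897)
largest grid value and its neighbours: w(7.860)=1.54611, w(7.880)=1.54613, w(7.900)=1.54613
parabola through these three points peaks at t≈7.886 with w≈1.54613

max w = 1.546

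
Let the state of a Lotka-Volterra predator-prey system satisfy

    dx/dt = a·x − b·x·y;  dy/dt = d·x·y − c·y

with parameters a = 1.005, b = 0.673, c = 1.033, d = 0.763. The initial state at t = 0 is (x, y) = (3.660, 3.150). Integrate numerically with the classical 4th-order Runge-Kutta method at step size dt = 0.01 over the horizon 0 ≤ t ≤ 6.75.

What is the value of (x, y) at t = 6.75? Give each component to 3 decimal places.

(x, y) = (4.186, 0.917)

t=0.000: state=(3.660, 3.150)
step 1 (dt=0.01): k1=(-4.081, 5.543), k2=(-4.126, 5.542), k3=(-4.126, 5.541), k4=(-4.170, 5.539); state += dt/6·(k1+2k2+2k3+k4)
t=0.010: state=(3.619, 3.205)
t=0.020: state=(3.577, 3.261)
t=0.030: state=(3.534, 3.316)
continuing one RK4 step at a time; state shown every 25 steps (Δt=0.25):
t=0.250: state=(2.481, 4.383)
t=0.500: state=(1.444, 4.892)
t=0.750: state=(0.825, 4.663)
t=1.000: state=(0.507, 4.075)
t=1.250: state=(0.347, 3.409)
t=1.500: state=(0.265, 2.789)
t=1.750: state=(0.223, 2.256)
t=2.000: state=(0.204, 1.815)
t=2.250: state=(0.200, 1.456)
t=2.500: state=(0.206, 1.169)
t=2.750: state=(0.222, 0.940)
t=3.000: state=(0.247, 0.760)
t=3.250: state=(0.283, 0.617)
t=3.500: state=(0.332, 0.505)
t=3.750: state=(0.395, 0.418)
t=4.000: state=(0.476, 0.351)
t=4.250: state=(0.579, 0.300)
t=4.500: state=(0.710, 0.262)
t=4.750: state=(0.876, 0.235)
t=5.000: state=(1.084, 0.219)
t=5.250: state=(1.345, 0.213)
t=5.500: state=(1.667, 0.219)
t=5.750: state=(2.063, 0.241)
t=6.000: state=(2.538, 0.288)
t=6.250: state=(3.087, 0.380)
t=6.500: state=(3.674, 0.559)
t=6.750: state=(4.186, 0.917)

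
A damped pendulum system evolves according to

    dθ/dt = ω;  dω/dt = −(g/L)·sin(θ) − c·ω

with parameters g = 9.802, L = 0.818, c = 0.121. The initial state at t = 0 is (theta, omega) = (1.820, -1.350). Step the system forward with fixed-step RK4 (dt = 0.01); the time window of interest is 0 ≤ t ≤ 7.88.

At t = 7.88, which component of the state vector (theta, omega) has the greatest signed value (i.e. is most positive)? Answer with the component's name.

largest component: omega

t=0.000: state=(1.820, -1.350)
step 1 (dt=0.01): k1=(-1.350, -11.449), k2=(-1.407, -11.462), k3=(-1.407, -11.463), k4=(-1.465, -11.476); state += dt/6·(k1+2k2+2k3+k4)
t=0.010: state=(1.806, -1.465)
t=0.020: state=(1.791, -1.580)
t=0.030: state=(1.774, -1.695)
continuing one RK4 step at a time; state shown every 50 steps (Δt=0.5):
t=0.500: state=(-0.148, -5.418)
t=1.000: state=(-1.740, -0.294)
t=1.500: state=(-0.462, 4.948)
t=2.000: state=(1.517, 1.507)
t=2.500: state=(0.795, -4.144)
t=3.000: state=(-1.272, -2.303)
t=3.500: state=(-0.946, 3.446)
t=4.000: state=(1.067, 2.729)
t=4.500: state=(0.990, -2.947)
t=5.000: state=(-0.919, -2.877)
t=5.500: state=(-0.971, 2.637)
t=6.000: state=(0.829, 2.834)
t=6.500: state=(0.914, -2.483)
t=7.000: state=(-0.784, -2.663)
t=7.500: state=(-0.832, 2.444)
t=7.880: state=(0.428, 3.259)
compare at T: theta=0.428, omega=3.259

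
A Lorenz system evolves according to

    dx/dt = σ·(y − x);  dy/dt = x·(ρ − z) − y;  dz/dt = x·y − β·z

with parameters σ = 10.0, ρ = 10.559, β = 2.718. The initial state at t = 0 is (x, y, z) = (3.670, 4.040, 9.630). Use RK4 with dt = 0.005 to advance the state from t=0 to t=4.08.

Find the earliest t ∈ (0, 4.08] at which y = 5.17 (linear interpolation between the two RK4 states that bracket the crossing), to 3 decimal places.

t = 0.295

t=0.000: state=(3.670, 4.040, 9.630)
step 1 (dt=0.005): k1=(3.700, -0.631, -11.348), k2=(3.592, -0.516, -11.239), k3=(3.597, -0.518, -11.240), k4=(3.494, -0.404, -11.132); state += dt/6·(k1+2k2+2k3+k4)
t=0.005: state=(3.688, 4.037, 9.574)
t=0.010: state=(3.705, 4.036, 9.519)
t=0.015: state=(3.721, 4.036, 9.465)
continuing one RK4 step at a time; state shown every 40 steps (Δt=0.2):
t=0.200: state=(4.238, 4.616, 8.201)
t=0.295: state=(4.663, 5.170, 8.162)
next step: t=0.300: state=(4.689, 5.200, 8.172) — y has crossed 5.17
linear interpolation between t=0.295 (5.16989) and t=0.300 (5.19990) → t≈0.295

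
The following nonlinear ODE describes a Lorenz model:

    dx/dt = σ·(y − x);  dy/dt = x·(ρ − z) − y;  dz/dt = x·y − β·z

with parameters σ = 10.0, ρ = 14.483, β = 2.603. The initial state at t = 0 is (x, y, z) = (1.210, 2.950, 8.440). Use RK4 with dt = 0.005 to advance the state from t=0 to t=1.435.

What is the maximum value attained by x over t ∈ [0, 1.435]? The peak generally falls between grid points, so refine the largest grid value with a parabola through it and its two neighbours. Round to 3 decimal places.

t=0.000: state=(1.210, 2.950, 8.440)
step 1 (dt=0.005): k1=(17.400, 4.362, -18.400), k2=(17.074, 4.672, -18.138), k3=(17.090, 4.665, -18.141), k4=(16.779, 4.973, -17.881); state += dt/6·(k1+2k2+2k3+k4)
t=0.005: state=(1.295, 2.973, 8.349)
t=0.010: state=(1.378, 3.000, 8.261)
t=0.015: state=(1.458, 3.029, 8.176)
continuing one RK4 step at a time; state shown every 10 steps (Δt=0.05):
t=0.050: state=(1.963, 3.315, 7.646)
t=0.100: state=(2.622, 3.953, 7.105)
t=0.150: state=(3.329, 4.852, 6.853)
t=0.200: state=(4.166, 6.002, 6.971)
t=0.250: state=(5.171, 7.353, 7.587)
t=0.300: state=(6.332, 8.760, 8.846)
t=0.350: state=(7.548, 9.913, 10.833)
t=0.400: state=(8.605, 10.363, 13.401)
t=0.450: state=(9.200, 9.734, 16.023)
t=0.500: state=(9.087, 8.096, 17.937)
t=0.550: state=(8.260, 6.039, 18.635)
t=0.600: state=(6.988, 4.249, 18.188)
t=0.650: state=(5.637, 3.064, 17.034)
t=0.700: state=(4.479, 2.458, 15.596)
t=0.750: state=(3.631, 2.260, 14.133)
t=0.800: state=(3.098, 2.318, 12.763)
t=0.850: state=(2.834, 2.541, 11.539)
t=0.900: state=(2.790, 2.893, 10.486)
t=0.950: state=(2.927, 3.369, 9.624)
t=1.000: state=(3.227, 3.984, 8.978)
t=1.050: state=(3.683, 4.752, 8.589)
t=1.100: state=(4.296, 5.677, 8.516)
t=1.150: state=(5.061, 6.729, 8.840)
t=1.200: state=(5.950, 7.814, 9.647)
t=1.250: state=(6.891, 8.747, 10.979)
t=1.300: state=(7.748, 9.257, 12.759)
t=1.350: state=(8.332, 9.093, 14.699)
t=1.400: state=(8.462, 8.200, 16.344)
t=1.435: state=(8.243, 7.265, 17.089)
largest grid value and its neighbours: x(0.465)=9.24703, x(0.470)=9.24733, x(0.475)=9.23990
parabola through these three points peaks at t≈0.468 with x≈9.24815

max x = 9.248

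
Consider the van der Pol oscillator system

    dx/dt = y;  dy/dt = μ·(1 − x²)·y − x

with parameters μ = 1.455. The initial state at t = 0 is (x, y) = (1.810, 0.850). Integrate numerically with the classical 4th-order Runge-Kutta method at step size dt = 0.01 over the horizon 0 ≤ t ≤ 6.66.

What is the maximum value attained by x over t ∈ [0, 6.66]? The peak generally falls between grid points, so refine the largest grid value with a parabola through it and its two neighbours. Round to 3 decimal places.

t=0.000: state=(1.810, 0.850)
step 1 (dt=0.01): k1=(0.850, -4.625), k2=(0.827, -4.571), k3=(0.827, -4.571), k4=(0.804, -4.517); state += dt/6·(k1+2k2+2k3+k4)
t=0.010: state=(1.818, 0.804)
t=0.020: state=(1.826, 0.760)
t=0.030: state=(1.833, 0.716)
continuing one RK4 step at a time; state shown every 25 steps (Δt=0.25):
t=0.250: state=(1.907, 0.035)
t=0.500: state=(1.868, -0.294)
t=0.750: state=(1.775, -0.436)
t=1.000: state=(1.655, -0.525)
t=1.250: state=(1.513, -0.610)
t=1.500: state=(1.348, -0.716)
t=1.750: state=(1.151, -0.868)
t=2.000: state=(0.907, -1.104)
t=2.250: state=(0.586, -1.495)
t=2.500: state=(0.138, -2.145)
t=2.750: state=(-0.504, -2.974)
t=3.000: state=(-1.278, -2.927)
t=3.250: state=(-1.829, -1.377)
t=3.500: state=(-2.006, -0.200)
t=3.750: state=(-1.992, 0.238)
t=4.000: state=(-1.910, 0.393)
t=4.250: state=(-1.801, 0.471)
t=4.500: state=(-1.676, 0.535)
t=4.750: state=(-1.533, 0.610)
t=5.000: state=(-1.369, 0.709)
t=5.250: state=(-1.175, 0.852)
t=5.500: state=(-0.936, 1.076)
t=5.750: state=(-0.625, 1.447)
t=6.000: state=(-0.192, 2.067)
t=6.250: state=(0.429, 2.904)
t=6.500: state=(1.203, 3.020)
t=6.660: state=(1.626, 2.167)
largest grid value and its neighbours: x(0.260)=1.90715, x(0.270)=1.90720, x(0.280)=1.90707
parabola through these three points peaks at t≈0.268 with x≈1.90721

max x = 1.907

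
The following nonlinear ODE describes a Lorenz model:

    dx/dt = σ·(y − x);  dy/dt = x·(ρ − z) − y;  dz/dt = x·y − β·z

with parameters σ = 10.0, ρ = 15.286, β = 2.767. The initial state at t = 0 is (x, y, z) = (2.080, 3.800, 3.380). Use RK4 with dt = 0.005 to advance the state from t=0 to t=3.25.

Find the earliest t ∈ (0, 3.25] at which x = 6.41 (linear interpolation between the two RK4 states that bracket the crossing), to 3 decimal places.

t=0.000: state=(2.080, 3.800, 3.380)
step 1 (dt=0.005): k1=(17.200, 20.964, -1.448), k2=(17.294, 21.432, -1.164), k3=(17.303, 21.432, -1.162), k4=(17.406, 21.900, -0.871); state += dt/6·(k1+2k2+2k3+k4)
t=0.005: state=(2.167, 3.907, 3.374)
t=0.010: state=(2.254, 4.019, 3.371)
t=0.015: state=(2.343, 4.136, 3.372)
t=0.170: state=(6.403, 10.037, 6.195)
next step: t=0.175: state=(6.586, 10.278, 6.438) — x has crossed 6.41
linear interpolation between t=0.170 (6.40309) and t=0.175 (6.58624) → t≈0.170

t = 0.170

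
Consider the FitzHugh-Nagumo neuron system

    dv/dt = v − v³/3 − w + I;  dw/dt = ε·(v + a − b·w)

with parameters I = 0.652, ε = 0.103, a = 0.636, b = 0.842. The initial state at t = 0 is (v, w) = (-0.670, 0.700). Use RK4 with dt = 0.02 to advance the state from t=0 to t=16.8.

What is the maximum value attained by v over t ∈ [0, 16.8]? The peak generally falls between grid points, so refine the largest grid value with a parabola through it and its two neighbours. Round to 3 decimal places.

max v = 1.871

t=0.000: state=(-0.670, 0.700)
step 1 (dt=0.02): k1=(-0.618, -0.064), k2=(-0.620, -0.065), k3=(-0.620, -0.065), k4=(-0.623, -0.065); state += dt/6·(k1+2k2+2k3+k4)
t=0.020: state=(-0.682, 0.699)
t=0.040: state=(-0.695, 0.697)
t=0.060: state=(-0.708, 0.696)
continuing one RK4 step at a time; state shown every 50 steps (Δt=1):
t=1.000: state=(-1.307, 0.606)
t=2.000: state=(-1.583, 0.472)
t=3.000: state=(-1.581, 0.338)
t=4.000: state=(-1.515, 0.220)
t=5.000: state=(-1.435, 0.119)
t=6.000: state=(-1.350, 0.034)
t=7.000: state=(-1.260, -0.034)
t=8.000: state=(-1.163, -0.088)
t=9.000: state=(-1.055, -0.128)
t=10.000: state=(-0.927, -0.152)
t=11.000: state=(-0.760, -0.160)
t=12.000: state=(-0.503, -0.147)
t=13.000: state=(0.008, -0.100)
t=14.000: state=(1.118, 0.022)
t=15.000: state=(1.839, 0.240)
t=16.000: state=(1.847, 0.466)
t=16.800: state=(1.783, 0.630)
largest grid value and its neighbours: v(15.420)=1.87092, v(15.440)=1.87093, v(15.460)=1.87085
parabola through these three points peaks at t≈15.432 with v≈1.87094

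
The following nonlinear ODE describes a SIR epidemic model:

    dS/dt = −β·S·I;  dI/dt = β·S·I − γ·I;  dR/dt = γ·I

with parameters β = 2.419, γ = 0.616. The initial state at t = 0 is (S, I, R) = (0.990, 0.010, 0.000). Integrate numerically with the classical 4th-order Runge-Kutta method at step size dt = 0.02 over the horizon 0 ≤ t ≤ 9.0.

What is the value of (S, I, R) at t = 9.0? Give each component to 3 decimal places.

(S, I, R) = (0.024, 0.027, 0.949)

t=0.000: state=(0.990, 0.010, 0.000)
step 1 (dt=0.02): k1=(-0.024, 0.018, 0.006), k2=(-0.024, 0.018, 0.006), k3=(-0.024, 0.018, 0.006), k4=(-0.025, 0.018, 0.006); state += dt/6·(k1+2k2+2k3+k4)
t=0.020: state=(0.990, 0.010, 0.000)
t=0.040: state=(0.989, 0.011, 0.000)
t=0.060: state=(0.988, 0.011, 0.000)
continuing one RK4 step at a time; state shown every 25 steps (Δt=0.5):
t=0.500: state=(0.971, 0.024, 0.005)
t=1.000: state=(0.927, 0.056, 0.017)
t=1.500: state=(0.837, 0.120, 0.043)
t=2.000: state=(0.682, 0.223, 0.095)
t=2.500: state=(0.486, 0.333, 0.181)
t=3.000: state=(0.311, 0.394, 0.295)
t=3.500: state=(0.193, 0.390, 0.417)
t=4.000: state=(0.123, 0.346, 0.531)
t=4.500: state=(0.084, 0.287, 0.629)
t=5.000: state=(0.061, 0.230, 0.708)
t=5.500: state=(0.048, 0.181, 0.771)
t=6.000: state=(0.039, 0.140, 0.821)
t=6.500: state=(0.034, 0.108, 0.858)
t=7.000: state=(0.030, 0.082, 0.888)
t=7.500: state=(0.028, 0.063, 0.910)
t=8.000: state=(0.026, 0.047, 0.926)
t=8.500: state=(0.025, 0.036, 0.939)
t=9.000: state=(0.024, 0.027, 0.949)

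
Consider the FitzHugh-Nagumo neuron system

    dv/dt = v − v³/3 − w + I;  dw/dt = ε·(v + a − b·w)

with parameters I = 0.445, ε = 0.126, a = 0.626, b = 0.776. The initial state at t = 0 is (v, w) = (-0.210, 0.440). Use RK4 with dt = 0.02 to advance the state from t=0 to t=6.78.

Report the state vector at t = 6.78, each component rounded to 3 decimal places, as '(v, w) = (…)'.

t=0.000: state=(-0.210, 0.440)
step 1 (dt=0.02): k1=(-0.202, 0.009), k2=(-0.204, 0.009), k3=(-0.204, 0.009), k4=(-0.206, 0.009); state += dt/6·(k1+2k2+2k3+k4)
t=0.020: state=(-0.214, 0.440)
t=0.040: state=(-0.218, 0.440)
t=0.060: state=(-0.222, 0.441)
continuing one RK4 step at a time; state shown every 25 steps (Δt=0.5):
t=0.500: state=(-0.339, 0.441)
t=1.000: state=(-0.538, 0.432)
t=1.500: state=(-0.808, 0.408)
t=2.000: state=(-1.109, 0.368)
t=2.500: state=(-1.356, 0.313)
t=3.000: state=(-1.498, 0.248)
t=3.500: state=(-1.551, 0.181)
t=4.000: state=(-1.553, 0.115)
t=4.500: state=(-1.531, 0.053)
t=5.000: state=(-1.498, -0.004)
t=5.500: state=(-1.460, -0.056)
t=6.000: state=(-1.420, -0.104)
t=6.500: state=(-1.378, -0.146)
t=6.780: state=(-1.354, -0.168)

(v, w) = (-1.354, -0.168)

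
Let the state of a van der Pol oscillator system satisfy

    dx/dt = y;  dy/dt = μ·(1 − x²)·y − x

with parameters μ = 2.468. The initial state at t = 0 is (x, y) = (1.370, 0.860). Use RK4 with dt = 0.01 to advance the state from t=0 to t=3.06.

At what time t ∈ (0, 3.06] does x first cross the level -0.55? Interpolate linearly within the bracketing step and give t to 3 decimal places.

t=0.000: state=(1.370, 0.860)
step 1 (dt=0.01): k1=(0.860, -3.231), k2=(0.844, -3.225), k3=(0.844, -3.225), k4=(0.828, -3.217); state += dt/6·(k1+2k2+2k3+k4)
t=0.010: state=(1.378, 0.828)
t=0.020: state=(1.387, 0.796)
t=0.030: state=(1.394, 0.764)
continuing one RK4 step at a time; state shown every 10 steps (Δt=0.1):
t=0.100: state=(1.440, 0.550)
t=0.200: state=(1.482, 0.288)
t=0.300: state=(1.500, 0.084)
t=0.400: state=(1.500, -0.067)
t=0.500: state=(1.488, -0.179)
t=0.600: state=(1.465, -0.262)
t=0.700: state=(1.436, -0.326)
t=0.800: state=(1.401, -0.380)
t=0.900: state=(1.360, -0.428)
t=1.000: state=(1.315, -0.474)
t=1.100: state=(1.265, -0.521)
t=1.200: state=(1.211, -0.573)
t=1.300: state=(1.150, -0.633)
t=1.400: state=(1.084, -0.704)
t=1.500: state=(1.009, -0.791)
t=1.600: state=(0.925, -0.901)
t=1.700: state=(0.828, -1.044)
t=1.800: state=(0.715, -1.234)
t=1.900: state=(0.579, -1.494)
t=2.000: state=(0.412, -1.852)
t=2.100: state=(0.204, -2.348)
t=2.200: state=(-0.063, -3.005)
t=2.300: state=(-0.401, -3.765)
t=2.330: state=(-0.517, -3.977)
next step: t=2.340: state=(-0.557, -4.042) — x has crossed -0.55
linear interpolation between t=2.330 (-0.51712) and t=2.340 (-0.55722) → t≈2.338

t = 2.338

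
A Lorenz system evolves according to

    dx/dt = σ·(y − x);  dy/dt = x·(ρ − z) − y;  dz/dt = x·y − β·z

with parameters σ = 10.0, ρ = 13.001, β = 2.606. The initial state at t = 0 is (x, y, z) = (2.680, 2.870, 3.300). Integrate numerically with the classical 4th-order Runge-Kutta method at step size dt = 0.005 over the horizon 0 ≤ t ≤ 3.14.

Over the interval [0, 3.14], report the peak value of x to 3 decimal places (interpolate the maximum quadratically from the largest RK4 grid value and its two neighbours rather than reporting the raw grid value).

t=0.000: state=(2.680, 2.870, 3.300)
step 1 (dt=0.005): k1=(1.900, 23.129, -0.908), k2=(2.431, 23.123, -0.733), k3=(2.417, 23.135, -0.731), k4=(2.936, 23.140, -0.553); state += dt/6·(k1+2k2+2k3+k4)
t=0.005: state=(2.692, 2.986, 3.296)
t=0.010: state=(2.709, 3.101, 3.294)
t=0.015: state=(2.731, 3.218, 3.295)
continuing one RK4 step at a time; state shown every 40 steps (Δt=0.2):
t=0.200: state=(5.947, 8.659, 5.869)
t=0.400: state=(9.568, 8.651, 17.084)
t=0.600: state=(4.081, 1.595, 14.919)
t=0.800: state=(1.794, 1.635, 9.396)
t=1.000: state=(2.500, 3.326, 6.356)
t=1.200: state=(5.298, 7.276, 7.064)
t=1.400: state=(8.561, 8.790, 14.504)
t=1.600: state=(5.440, 3.280, 15.221)
t=1.800: state=(2.978, 2.666, 10.608)
t=2.000: state=(3.598, 4.449, 8.014)
t=2.200: state=(6.134, 7.627, 9.535)
t=2.400: state=(7.596, 7.060, 14.654)
t=2.600: state=(5.023, 3.717, 13.741)
t=2.800: state=(3.753, 3.771, 10.420)
t=3.000: state=(4.769, 5.683, 9.262)
t=3.140: state=(6.200, 7.195, 10.687)
largest grid value and its neighbours: x(0.370)=9.66763, x(0.375)=9.67540, x(0.380)=9.67349
parabola through these three points peaks at t≈0.377 with x≈9.67584

max x = 9.676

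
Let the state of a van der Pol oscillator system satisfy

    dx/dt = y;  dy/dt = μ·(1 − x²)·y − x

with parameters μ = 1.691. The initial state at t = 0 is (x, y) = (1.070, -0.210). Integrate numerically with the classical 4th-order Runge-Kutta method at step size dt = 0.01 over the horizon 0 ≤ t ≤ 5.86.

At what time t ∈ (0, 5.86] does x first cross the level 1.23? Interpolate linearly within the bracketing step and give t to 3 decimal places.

t=0.000: state=(1.070, -0.210)
step 1 (dt=0.01): k1=(-0.210, -1.019), k2=(-0.215, -1.017), k3=(-0.215, -1.017), k4=(-0.220, -1.016); state += dt/6·(k1+2k2+2k3+k4)
t=0.010: state=(1.068, -0.220)
t=0.020: state=(1.066, -0.230)
t=0.030: state=(1.063, -0.240)
continuing one RK4 step at a time; state shown every 20 steps (Δt=0.2):
t=0.200: state=(1.008, -0.410)
t=0.400: state=(0.906, -0.617)
t=0.600: state=(0.759, -0.860)
t=0.800: state=(0.556, -1.186)
t=1.000: state=(0.275, -1.661)
t=1.200: state=(-0.122, -2.337)
t=1.400: state=(-0.662, -3.011)
t=1.600: state=(-1.270, -2.854)
t=1.800: state=(-1.724, -1.586)
t=2.000: state=(-1.918, -0.458)
t=2.200: state=(-1.948, 0.072)
t=2.400: state=(-1.910, 0.281)
t=2.600: state=(-1.843, 0.373)
t=2.800: state=(-1.763, 0.428)
t=3.000: state=(-1.673, 0.474)
t=3.200: state=(-1.573, 0.523)
t=3.400: state=(-1.462, 0.584)
t=3.600: state=(-1.338, 0.662)
t=3.800: state=(-1.196, 0.769)
t=4.000: state=(-1.028, 0.924)
t=4.200: state=(-0.821, 1.160)
t=4.400: state=(-0.555, 1.533)
t=4.600: state=(-0.193, 2.130)
t=4.800: state=(0.314, 2.955)
t=5.000: state=(0.969, 3.441)
t=5.070: state=(1.206, 3.290)
next step: t=5.080: state=(1.239, 3.250) — x has crossed 1.23
linear interpolation between t=5.070 (1.20634) and t=5.080 (1.23904) → t≈5.077

t = 5.077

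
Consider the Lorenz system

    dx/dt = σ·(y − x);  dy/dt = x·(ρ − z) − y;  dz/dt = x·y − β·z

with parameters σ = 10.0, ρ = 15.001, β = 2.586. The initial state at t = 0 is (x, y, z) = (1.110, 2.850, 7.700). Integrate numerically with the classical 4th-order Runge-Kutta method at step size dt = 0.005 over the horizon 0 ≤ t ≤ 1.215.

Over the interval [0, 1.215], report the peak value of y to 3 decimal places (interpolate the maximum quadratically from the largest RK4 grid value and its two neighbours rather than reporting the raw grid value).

max y = 11.143

t=0.000: state=(1.110, 2.850, 7.700)
step 1 (dt=0.005): k1=(17.400, 5.254, -16.749), k2=(17.096, 5.607, -16.501), k3=(17.113, 5.600, -16.504), k4=(16.824, 5.949, -16.258); state += dt/6·(k1+2k2+2k3+k4)
t=0.005: state=(1.196, 2.878, 7.617)
t=0.010: state=(1.278, 2.909, 7.537)
t=0.015: state=(1.359, 2.944, 7.460)
continuing one RK4 step at a time; state shown every 10 steps (Δt=0.05):
t=0.050: state=(1.875, 3.279, 6.983)
t=0.100: state=(2.575, 4.019, 6.518)
t=0.150: state=(3.356, 5.063, 6.360)
t=0.200: state=(4.304, 6.407, 6.620)
t=0.250: state=(5.464, 7.993, 7.473)
t=0.300: state=(6.810, 9.619, 9.119)
t=0.350: state=(8.200, 10.849, 11.657)
t=0.400: state=(9.331, 11.067, 14.821)
t=0.450: state=(9.806, 9.871, 17.804)
t=0.500: state=(9.365, 7.581, 19.616)
t=0.550: state=(8.130, 5.130, 19.846)
t=0.600: state=(6.531, 3.291, 18.866)
t=0.650: state=(5.011, 2.250, 17.310)
t=0.700: state=(3.818, 1.822, 15.620)
t=0.750: state=(3.011, 1.761, 14.006)
t=0.800: state=(2.545, 1.907, 12.542)
t=0.850: state=(2.349, 2.183, 11.252)
t=0.900: state=(2.362, 2.570, 10.148)
t=0.950: state=(2.548, 3.080, 9.240)
t=1.000: state=(2.893, 3.740, 8.553)
t=1.050: state=(3.399, 4.580, 8.128)
t=1.100: state=(4.079, 5.620, 8.037)
t=1.150: state=(4.941, 6.844, 8.383)
t=1.200: state=(5.969, 8.156, 9.293)
t=1.215: state=(6.301, 8.538, 9.694)
largest grid value and its neighbours: y(0.380)=11.13878, y(0.385)=11.14232, y(0.390)=11.13181
parabola through these three points peaks at t≈0.384 with y≈11.14276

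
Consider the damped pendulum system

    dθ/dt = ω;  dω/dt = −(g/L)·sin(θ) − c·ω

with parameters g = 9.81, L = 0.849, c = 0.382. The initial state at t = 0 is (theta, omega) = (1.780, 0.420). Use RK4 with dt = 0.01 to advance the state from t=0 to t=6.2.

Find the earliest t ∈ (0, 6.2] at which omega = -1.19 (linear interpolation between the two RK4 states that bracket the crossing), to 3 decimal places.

t=0.000: state=(1.780, 0.420)
step 1 (dt=0.01): k1=(0.420, -11.463), k2=(0.363, -11.436), k3=(0.363, -11.437), k4=(0.306, -11.411); state += dt/6·(k1+2k2+2k3+k4)
t=0.010: state=(1.784, 0.306)
t=0.020: state=(1.786, 0.192)
t=0.030: state=(1.787, 0.078)
t=0.140: state=(1.728, -1.145)
next step: t=0.150: state=(1.716, -1.255) — omega has crossed -1.19
linear interpolation between t=0.140 (-1.14496) and t=0.150 (-1.25460) → t≈0.144

t = 0.144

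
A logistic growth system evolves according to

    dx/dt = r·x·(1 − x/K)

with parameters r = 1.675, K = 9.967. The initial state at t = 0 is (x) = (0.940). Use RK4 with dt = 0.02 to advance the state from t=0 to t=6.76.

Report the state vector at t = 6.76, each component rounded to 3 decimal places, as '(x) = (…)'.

t=0.000: state=(0.940)
step 1 (dt=0.02): k1=(1.426), k2=(1.445), k3=(1.446), k4=(1.465); state += dt/6·(k1+2k2+2k3+k4)
t=0.020: state=(0.969)
t=0.040: state=(0.999)
t=0.060: state=(1.029)
continuing one RK4 step at a time; state shown every 25 steps (Δt=0.5):
t=0.500: state=(1.933)
t=1.000: state=(3.561)
t=1.500: state=(5.604)
t=2.000: state=(7.455)
t=2.500: state=(8.699)
t=3.000: state=(9.375)
t=3.500: state=(9.702)
t=4.000: state=(9.851)
t=4.500: state=(9.916)
t=5.000: state=(9.945)
t=5.500: state=(9.957)
t=6.000: state=(9.963)
t=6.500: state=(9.965)
t=6.760: state=(9.966)

(x) = (9.966)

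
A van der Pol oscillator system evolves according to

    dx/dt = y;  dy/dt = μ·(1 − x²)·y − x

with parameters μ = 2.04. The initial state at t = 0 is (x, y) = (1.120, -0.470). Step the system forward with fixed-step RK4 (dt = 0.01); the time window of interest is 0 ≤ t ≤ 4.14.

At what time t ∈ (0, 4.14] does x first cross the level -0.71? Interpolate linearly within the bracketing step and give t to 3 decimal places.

t=0.000: state=(1.120, -0.470)
step 1 (dt=0.01): k1=(-0.470, -0.876), k2=(-0.474, -0.877), k3=(-0.474, -0.877), k4=(-0.479, -0.877); state += dt/6·(k1+2k2+2k3+k4)
t=0.010: state=(1.115, -0.479)
t=0.020: state=(1.110, -0.488)
t=0.030: state=(1.106, -0.496)
continuing one RK4 step at a time; state shown every 20 steps (Δt=0.2):
t=0.200: state=(1.008, -0.653)
t=0.400: state=(0.856, -0.880)
t=0.600: state=(0.649, -1.214)
t=0.800: state=(0.357, -1.757)
t=1.000: state=(-0.077, -2.642)
t=1.190: state=(-0.674, -3.583)
next step: t=1.200: state=(-0.710, -3.614) — x has crossed -0.71
linear interpolation between t=1.190 (-0.67402) and t=1.200 (-0.71001) → t≈1.200

t = 1.200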